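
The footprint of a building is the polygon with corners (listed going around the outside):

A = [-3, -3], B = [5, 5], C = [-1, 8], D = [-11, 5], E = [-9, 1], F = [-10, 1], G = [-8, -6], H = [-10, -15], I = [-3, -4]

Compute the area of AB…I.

141.5

Apply the surveyor's formula: 2A = Σ (x_i·y_{i+1} − x_{i+1}·y_i), indices taken mod 9.
Σ = (0) + (45) + (83) + (34) + (1) + (68) + (60) + (-5) + (-3) = 283
Area = |Σ|/2 = 141.5.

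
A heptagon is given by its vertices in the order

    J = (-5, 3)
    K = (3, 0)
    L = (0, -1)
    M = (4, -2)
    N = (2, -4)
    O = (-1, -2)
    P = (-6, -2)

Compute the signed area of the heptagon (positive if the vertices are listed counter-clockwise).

-33

Apply the surveyor's formula: 2A = Σ (x_i·y_{i+1} − x_{i+1}·y_i), indices taken mod 7.
Cross-terms: -9, -3, 4, -12, -8, -10, -28  ⇒  Σ = -66
Signed area = Σ/2 = -33 (negative ⇒ clockwise traversal).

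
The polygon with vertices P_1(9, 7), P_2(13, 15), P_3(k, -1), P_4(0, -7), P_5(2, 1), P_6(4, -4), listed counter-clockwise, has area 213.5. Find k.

-15

The doubled signed area Σ (x_i y_{i+1} − x_{i+1} y_i) is linear in k.
With k=0 it equals 97; the coefficient of k is -22 (from the two edges through P_3).
So -22·k + 97 = 2·213.5 = 427 ⇒ k = -15.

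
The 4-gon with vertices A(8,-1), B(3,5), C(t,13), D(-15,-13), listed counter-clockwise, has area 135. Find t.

The doubled signed area Σ (x_i y_{i+1} − x_{i+1} y_i) is linear in t.
With t=0 it equals 396; the coefficient of t is -18 (from the two edges through C).
So -18·t + 396 = 2·135 = 270 ⇒ t = 7.

7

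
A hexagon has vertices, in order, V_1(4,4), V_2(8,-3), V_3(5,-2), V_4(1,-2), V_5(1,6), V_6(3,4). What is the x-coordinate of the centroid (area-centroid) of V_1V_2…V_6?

Apply the shoelace (surveyor's) formula. First the cross-terms c_i = x_i·y_{i+1} − x_{i+1}·y_i:
  -44, -1, -8, 8, -14, -4  ⇒  2A = -63, A = -31.5.
Then Σ (x_i + x_{i+1})·c_i = -657, so x̄ = -657 / (6·(-31.5)) = 73/21.

73/21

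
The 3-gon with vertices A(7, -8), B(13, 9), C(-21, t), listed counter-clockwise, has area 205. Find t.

The doubled signed area Σ (x_i y_{i+1} − x_{i+1} y_i) is linear in t.
With t=0 it equals 524; the coefficient of t is 6 (from the two edges through C).
So 6·t + 524 = 2·205 = 410 ⇒ t = -19.

-19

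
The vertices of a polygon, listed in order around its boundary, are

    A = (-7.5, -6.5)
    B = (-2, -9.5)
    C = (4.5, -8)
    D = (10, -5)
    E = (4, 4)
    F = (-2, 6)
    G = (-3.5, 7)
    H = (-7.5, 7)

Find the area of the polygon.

201.375

A→B: (-7.5)(-9.5) − (-2)(-6.5) = 58.25
B→C: (-2)(-8) − (4.5)(-9.5) = 58.75
C→D: (4.5)(-5) − (10)(-8) = 57.5
D→E: (10)(4) − (4)(-5) = 60
E→F: (4)(6) − (-2)(4) = 32
F→G: (-2)(7) − (-3.5)(6) = 7
G→H: (-3.5)(7) − (-7.5)(7) = 28
H→A: (-7.5)(-6.5) − (-7.5)(7) = 101.25
Σ = 402.75
Area = |Σ|/2 = 201.375.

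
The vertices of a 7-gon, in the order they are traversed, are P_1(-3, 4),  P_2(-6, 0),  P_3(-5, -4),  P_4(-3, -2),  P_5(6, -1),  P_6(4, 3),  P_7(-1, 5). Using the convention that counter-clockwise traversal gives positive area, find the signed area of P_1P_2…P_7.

58.5

Σ = (24) + (24) + (-2) + (15) + (22) + (23) + (11) = 117
Signed area = Σ/2 = 58.5 (positive ⇒ counter-clockwise traversal).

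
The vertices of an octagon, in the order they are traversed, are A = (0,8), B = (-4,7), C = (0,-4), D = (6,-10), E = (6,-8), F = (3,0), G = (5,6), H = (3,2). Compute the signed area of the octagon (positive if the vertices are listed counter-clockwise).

Σ = (32) + (16) + (24) + (12) + (24) + (18) + (-8) + (24) = 142
Signed area = Σ/2 = 71 (positive ⇒ counter-clockwise traversal).

71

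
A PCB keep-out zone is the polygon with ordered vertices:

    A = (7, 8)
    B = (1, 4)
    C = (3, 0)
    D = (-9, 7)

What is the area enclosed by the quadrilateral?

46

Σ = (20) + (-12) + (21) + (-121) = -92
Area = |Σ|/2 = 46.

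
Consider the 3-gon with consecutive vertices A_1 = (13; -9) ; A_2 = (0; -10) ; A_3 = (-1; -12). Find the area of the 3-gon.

Σ = (-130) + (-10) + (165) = 25
Area = |Σ|/2 = 12.5.

12.5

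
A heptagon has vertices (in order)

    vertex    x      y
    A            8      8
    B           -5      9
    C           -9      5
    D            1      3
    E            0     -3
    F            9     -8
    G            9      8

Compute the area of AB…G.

Apply the shoelace formula: 2A = Σ (x_i·y_{i+1} − x_{i+1}·y_i), indices taken mod 7.
Cross-terms: 112, 56, -32, -3, 27, 144, 8  ⇒  Σ = 312
Area = |Σ|/2 = 156.

156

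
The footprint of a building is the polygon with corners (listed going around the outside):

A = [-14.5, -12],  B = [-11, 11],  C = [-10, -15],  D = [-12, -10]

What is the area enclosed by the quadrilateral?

Σ = (-291.5) + (275) + (-80) + (-1) = -97.5
Area = |Σ|/2 = 48.75.

48.75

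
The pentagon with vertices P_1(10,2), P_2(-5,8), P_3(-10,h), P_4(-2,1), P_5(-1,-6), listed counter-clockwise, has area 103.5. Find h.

8

Write out the shoelace sum; only the two edges meeting at P_3 involve h:
2·Area = [((-5)·h − (-10)·8) + ((-10)·1 − (-2)·h)] + 161
       = -3·h + 231 = 207
⇒ h = 8.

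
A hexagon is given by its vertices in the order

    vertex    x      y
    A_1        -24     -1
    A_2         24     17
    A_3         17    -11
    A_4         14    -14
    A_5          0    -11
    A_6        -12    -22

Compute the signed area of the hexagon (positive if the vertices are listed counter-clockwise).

Apply Gauss's area formula: 2A = Σ (x_i·y_{i+1} − x_{i+1}·y_i), indices taken mod 6.
Cross-terms: -384, -553, -84, -154, -132, -516  ⇒  Σ = -1823
Signed area = Σ/2 = -911.5 (negative ⇒ clockwise traversal).

-911.5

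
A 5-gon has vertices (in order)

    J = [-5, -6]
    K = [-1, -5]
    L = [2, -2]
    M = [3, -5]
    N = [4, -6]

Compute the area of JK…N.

J→K: (-5)(-5) − (-1)(-6) = 19
K→L: (-1)(-2) − (2)(-5) = 12
L→M: (2)(-5) − (3)(-2) = -4
M→N: (3)(-6) − (4)(-5) = 2
N→J: (4)(-6) − (-5)(-6) = -54
Σ = -25
Area = |Σ|/2 = 12.5.

12.5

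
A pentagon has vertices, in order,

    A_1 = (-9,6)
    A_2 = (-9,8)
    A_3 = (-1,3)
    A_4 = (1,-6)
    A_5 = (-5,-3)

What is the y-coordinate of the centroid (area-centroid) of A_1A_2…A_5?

86/93

Apply the shoelace formula. First the cross-terms c_i = x_i·y_{i+1} − x_{i+1}·y_i:
  -18, -19, 3, -33, -57  ⇒  2A = -124, A = -62.
Then Σ (y_i + y_{i+1})·c_i = -344, so ȳ = -344 / (6·(-62)) = 86/93.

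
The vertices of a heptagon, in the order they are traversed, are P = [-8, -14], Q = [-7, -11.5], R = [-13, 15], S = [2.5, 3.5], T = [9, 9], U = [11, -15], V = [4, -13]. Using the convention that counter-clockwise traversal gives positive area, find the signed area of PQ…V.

Apply the shoelace (surveyor's) formula: 2A = Σ (x_i·y_{i+1} − x_{i+1}·y_i), indices taken mod 7.
Σ = (-6) + (-254.5) + (-83) + (-9) + (-234) + (-83) + (-160) = -829.5
Signed area = Σ/2 = -414.75 (negative ⇒ clockwise traversal).

-414.75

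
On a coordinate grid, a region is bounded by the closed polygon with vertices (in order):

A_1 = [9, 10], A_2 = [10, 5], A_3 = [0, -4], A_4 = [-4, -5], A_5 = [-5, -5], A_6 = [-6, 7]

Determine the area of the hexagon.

152

Apply the shoelace (surveyor's) formula: 2A = Σ (x_i·y_{i+1} − x_{i+1}·y_i), indices taken mod 6.
Cross-terms: -55, -40, -16, -5, -65, -123  ⇒  Σ = -304
Area = |Σ|/2 = 152.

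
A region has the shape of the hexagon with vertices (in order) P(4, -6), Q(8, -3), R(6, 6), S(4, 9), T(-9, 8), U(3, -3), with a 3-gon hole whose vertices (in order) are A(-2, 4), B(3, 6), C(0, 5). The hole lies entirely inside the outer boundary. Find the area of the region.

120.5

Outer boundary:
P→Q: (4)(-3) − (8)(-6) = 36
Q→R: (8)(6) − (6)(-3) = 66
R→S: (6)(9) − (4)(6) = 30
S→T: (4)(8) − (-9)(9) = 113
T→U: (-9)(-3) − (3)(8) = 3
U→P: (3)(-6) − (4)(-3) = -6
Σ = 242
Area = |Σ|/2 = 121.
Hole:
Cross-terms: -24, 15, 10  ⇒  Σ = 1
Area = |Σ|/2 = 0.5.
Net area = 121 − 0.5 = 120.5.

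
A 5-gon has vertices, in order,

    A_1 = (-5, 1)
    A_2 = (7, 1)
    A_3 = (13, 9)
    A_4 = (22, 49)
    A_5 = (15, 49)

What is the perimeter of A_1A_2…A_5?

122

|A_1A_2| = √((12)² + (0)²) = √144 = 12
|A_2A_3| = √((6)² + (8)²) = √100 = 10
|A_3A_4| = √((9)² + (40)²) = √1681 = 41
|A_4A_5| = √((-7)² + (0)²) = √49 = 7
|A_5A_1| = √((-20)² + (-48)²) = √2704 = 52
Perimeter = 12 + 10 + 41 + 7 + 52 = 122.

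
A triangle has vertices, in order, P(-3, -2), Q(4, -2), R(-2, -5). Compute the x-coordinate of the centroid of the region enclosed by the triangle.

-1/3

Apply the surveyor's formula. First the cross-terms c_i = x_i·y_{i+1} − x_{i+1}·y_i:
  14, -24, -11  ⇒  2A = -21, A = -10.5.
Then Σ (x_i + x_{i+1})·c_i = 21, so x̄ = 21 / (6·(-10.5)) = -1/3.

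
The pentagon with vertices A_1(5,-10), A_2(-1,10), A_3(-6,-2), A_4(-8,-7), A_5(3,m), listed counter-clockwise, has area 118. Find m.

Write out the shoelace sum; only the two edges meeting at A_5 involve m:
2·Area = [((-8)·m − 3·(-7)) + (3·(-10) − 5·m)] + 128
       = -13·m + 119 = 236
⇒ m = -9.

-9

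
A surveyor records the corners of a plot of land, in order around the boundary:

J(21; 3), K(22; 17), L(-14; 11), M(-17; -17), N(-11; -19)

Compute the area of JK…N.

Apply the shoelace formula: 2A = Σ (x_i·y_{i+1} − x_{i+1}·y_i), indices taken mod 5.
Σ = (291) + (480) + (425) + (136) + (366) = 1698
Area = |Σ|/2 = 849.

849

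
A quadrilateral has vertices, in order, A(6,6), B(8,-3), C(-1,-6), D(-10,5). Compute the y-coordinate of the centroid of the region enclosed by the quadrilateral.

83/102

Apply the shoelace formula. First the cross-terms c_i = x_i·y_{i+1} − x_{i+1}·y_i:
  -66, -51, -65, -90  ⇒  2A = -272, A = -136.
Then Σ (y_i + y_{i+1})·c_i = -664, so ȳ = -664 / (6·(-136)) = 83/102.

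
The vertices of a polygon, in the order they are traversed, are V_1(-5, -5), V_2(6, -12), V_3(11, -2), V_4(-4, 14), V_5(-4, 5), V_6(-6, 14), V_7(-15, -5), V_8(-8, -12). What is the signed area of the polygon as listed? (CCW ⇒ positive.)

363

Apply Gauss's area formula: 2A = Σ (x_i·y_{i+1} − x_{i+1}·y_i), indices taken mod 8.
Σ = (90) + (120) + (146) + (36) + (-26) + (240) + (140) + (-20) = 726
Signed area = Σ/2 = 363 (positive ⇒ counter-clockwise traversal).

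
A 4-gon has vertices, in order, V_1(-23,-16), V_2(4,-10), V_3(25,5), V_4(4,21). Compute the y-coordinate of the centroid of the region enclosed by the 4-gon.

Apply the shoelace formula. First the cross-terms c_i = x_i·y_{i+1} − x_{i+1}·y_i:
  294, 270, 505, 419  ⇒  2A = 1488, A = 744.
Then Σ (y_i + y_{i+1})·c_i = 6231, so ȳ = 6231 / (6·744) = 67/48.

67/48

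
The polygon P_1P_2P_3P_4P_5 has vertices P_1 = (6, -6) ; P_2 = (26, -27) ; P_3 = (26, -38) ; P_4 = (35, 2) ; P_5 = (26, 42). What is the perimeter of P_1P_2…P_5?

174

|P_1P_2| = √((20)² + (-21)²) = √841 = 29
|P_2P_3| = √((0)² + (-11)²) = √121 = 11
|P_3P_4| = √((9)² + (40)²) = √1681 = 41
|P_4P_5| = √((-9)² + (40)²) = √1681 = 41
|P_5P_1| = √((-20)² + (-48)²) = √2704 = 52
Perimeter = 29 + 11 + 41 + 41 + 52 = 174.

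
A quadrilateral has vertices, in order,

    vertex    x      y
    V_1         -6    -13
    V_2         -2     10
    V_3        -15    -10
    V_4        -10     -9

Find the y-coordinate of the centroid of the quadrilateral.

Apply the surveyor's formula. First the cross-terms c_i = x_i·y_{i+1} − x_{i+1}·y_i:
  -86, 170, 35, 76  ⇒  2A = 195, A = 97.5.
Then Σ (y_i + y_{i+1})·c_i = -2079, so ȳ = -2079 / (6·97.5) = -231/65.

-231/65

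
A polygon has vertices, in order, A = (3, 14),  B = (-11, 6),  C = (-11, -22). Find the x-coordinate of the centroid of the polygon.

Apply the shoelace formula. First the cross-terms c_i = x_i·y_{i+1} − x_{i+1}·y_i:
  172, 308, -88  ⇒  2A = 392, A = 196.
Then Σ (x_i + x_{i+1})·c_i = -7448, so x̄ = -7448 / (6·196) = -19/3.

-19/3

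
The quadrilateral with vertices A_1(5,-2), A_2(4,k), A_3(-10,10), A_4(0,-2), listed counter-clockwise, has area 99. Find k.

8

Write out the shoelace sum; only the two edges meeting at A_2 involve k:
2·Area = [(5·k − 4·(-2)) + (4·10 − (-10)·k)] + 30
       = 15·k + 78 = 198
⇒ k = 8.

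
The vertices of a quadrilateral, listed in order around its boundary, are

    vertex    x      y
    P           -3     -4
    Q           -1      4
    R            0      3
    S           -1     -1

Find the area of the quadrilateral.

7.5

Apply the surveyor's formula: 2A = Σ (x_i·y_{i+1} − x_{i+1}·y_i), indices taken mod 4.
Cross-terms: -16, -3, 3, 1  ⇒  Σ = -15
Area = |Σ|/2 = 7.5.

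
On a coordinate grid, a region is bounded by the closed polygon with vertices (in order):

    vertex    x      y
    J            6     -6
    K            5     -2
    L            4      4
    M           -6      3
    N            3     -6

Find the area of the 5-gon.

63.5

Σ = (18) + (28) + (36) + (27) + (18) = 127
Area = |Σ|/2 = 63.5.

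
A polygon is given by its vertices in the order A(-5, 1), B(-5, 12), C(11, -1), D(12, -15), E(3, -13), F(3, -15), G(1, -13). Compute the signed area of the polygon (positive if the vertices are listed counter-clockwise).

Apply the shoelace (surveyor's) formula: 2A = Σ (x_i·y_{i+1} − x_{i+1}·y_i), indices taken mod 7.
Σ = (-55) + (-127) + (-153) + (-111) + (-6) + (-24) + (-64) = -540
Signed area = Σ/2 = -270 (negative ⇒ clockwise traversal).

-270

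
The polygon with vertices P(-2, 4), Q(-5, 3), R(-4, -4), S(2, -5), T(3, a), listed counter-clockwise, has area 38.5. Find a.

The doubled signed area Σ (x_i y_{i+1} − x_{i+1} y_i) is linear in a.
With a=0 it equals 101; the coefficient of a is 4 (from the two edges through T).
So 4·a + 101 = 2·38.5 = 77 ⇒ a = -6.

-6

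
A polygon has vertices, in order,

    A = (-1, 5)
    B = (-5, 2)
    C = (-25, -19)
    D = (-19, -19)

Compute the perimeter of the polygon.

70

|AB| = √((-4)² + (-3)²) = √25 = 5
|BC| = √((-20)² + (-21)²) = √841 = 29
|CD| = √((6)² + (0)²) = √36 = 6
|DA| = √((18)² + (24)²) = √900 = 30
Perimeter = 5 + 29 + 6 + 30 = 70.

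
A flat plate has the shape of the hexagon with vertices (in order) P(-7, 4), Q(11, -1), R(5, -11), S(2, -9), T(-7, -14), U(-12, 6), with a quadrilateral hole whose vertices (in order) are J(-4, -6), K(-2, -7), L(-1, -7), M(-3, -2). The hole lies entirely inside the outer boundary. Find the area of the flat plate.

234.5

Outer boundary:
Apply the shoelace formula: 2A = Σ (x_i·y_{i+1} − x_{i+1}·y_i), indices taken mod 6.
Σ = (-37) + (-116) + (-23) + (-91) + (-210) + (-6) = -483
Area = |Σ|/2 = 241.5.
Hole:
Apply the shoelace formula: 2A = Σ (x_i·y_{i+1} − x_{i+1}·y_i), indices taken mod 4.
Σ = (16) + (7) + (-19) + (10) = 14
Area = |Σ|/2 = 7.
Net area = 241.5 − 7 = 234.5.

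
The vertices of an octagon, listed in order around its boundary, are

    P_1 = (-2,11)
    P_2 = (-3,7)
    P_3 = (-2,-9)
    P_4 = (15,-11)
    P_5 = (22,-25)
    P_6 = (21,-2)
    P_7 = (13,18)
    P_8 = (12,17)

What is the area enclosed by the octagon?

Apply the surveyor's formula: 2A = Σ (x_i·y_{i+1} − x_{i+1}·y_i), indices taken mod 8.
Σ = (19) + (41) + (157) + (-133) + (481) + (404) + (5) + (166) = 1140
Area = |Σ|/2 = 570.

570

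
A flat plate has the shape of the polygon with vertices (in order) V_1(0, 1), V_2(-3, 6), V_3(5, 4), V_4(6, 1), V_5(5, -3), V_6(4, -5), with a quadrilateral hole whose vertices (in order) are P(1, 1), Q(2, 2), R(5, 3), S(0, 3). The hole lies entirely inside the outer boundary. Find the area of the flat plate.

Outer boundary:
Apply the surveyor's formula: 2A = Σ (x_i·y_{i+1} − x_{i+1}·y_i), indices taken mod 6.
V_1→V_2: (0)(6) − (-3)(1) = 3
V_2→V_3: (-3)(4) − (5)(6) = -42
V_3→V_4: (5)(1) − (6)(4) = -19
V_4→V_5: (6)(-3) − (5)(1) = -23
V_5→V_6: (5)(-5) − (4)(-3) = -13
V_6→V_1: (4)(1) − (0)(-5) = 4
Σ = -90
Area = |Σ|/2 = 45.
Hole:
Apply the surveyor's formula: 2A = Σ (x_i·y_{i+1} − x_{i+1}·y_i), indices taken mod 4.
P→Q: (1)(2) − (2)(1) = 0
Q→R: (2)(3) − (5)(2) = -4
R→S: (5)(3) − (0)(3) = 15
S→P: (0)(1) − (1)(3) = -3
Σ = 8
Area = |Σ|/2 = 4.
Net area = 45 − 4 = 41.

41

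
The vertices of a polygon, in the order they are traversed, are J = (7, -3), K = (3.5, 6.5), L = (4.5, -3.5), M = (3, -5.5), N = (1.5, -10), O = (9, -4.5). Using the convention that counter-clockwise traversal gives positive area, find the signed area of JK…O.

Apply Gauss's area formula: 2A = Σ (x_i·y_{i+1} − x_{i+1}·y_i), indices taken mod 6.
Cross-terms: 56, -41.5, -14.25, -21.75, 83.25, 4.5  ⇒  Σ = 66.25
Signed area = Σ/2 = 33.125 (positive ⇒ counter-clockwise traversal).

33.125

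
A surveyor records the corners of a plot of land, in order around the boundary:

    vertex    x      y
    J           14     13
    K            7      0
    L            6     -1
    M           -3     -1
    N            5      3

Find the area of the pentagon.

Apply the shoelace formula: 2A = Σ (x_i·y_{i+1} − x_{i+1}·y_i), indices taken mod 5.
Σ = (-91) + (-7) + (-9) + (-4) + (23) = -88
Area = |Σ|/2 = 44.

44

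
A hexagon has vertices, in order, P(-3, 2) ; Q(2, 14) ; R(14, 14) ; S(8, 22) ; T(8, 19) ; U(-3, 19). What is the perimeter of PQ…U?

66

|PQ| = √((5)² + (12)²) = √169 = 13
|QR| = √((12)² + (0)²) = √144 = 12
|RS| = √((-6)² + (8)²) = √100 = 10
|ST| = √((0)² + (-3)²) = √9 = 3
|TU| = √((-11)² + (0)²) = √121 = 11
|UP| = √((0)² + (-17)²) = √289 = 17
Perimeter = 13 + 12 + 10 + 3 + 11 + 17 = 66.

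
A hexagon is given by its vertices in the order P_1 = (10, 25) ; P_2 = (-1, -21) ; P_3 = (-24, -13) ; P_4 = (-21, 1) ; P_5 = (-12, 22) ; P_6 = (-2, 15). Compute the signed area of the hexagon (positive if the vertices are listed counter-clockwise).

Apply Gauss's area formula: 2A = Σ (x_i·y_{i+1} − x_{i+1}·y_i), indices taken mod 6.
Σ = (-185) + (-491) + (-297) + (-450) + (-136) + (-200) = -1759
Signed area = Σ/2 = -879.5 (negative ⇒ clockwise traversal).

-879.5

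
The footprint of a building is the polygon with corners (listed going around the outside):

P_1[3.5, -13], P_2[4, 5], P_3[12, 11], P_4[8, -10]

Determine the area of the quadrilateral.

111.75

Apply Gauss's area formula: 2A = Σ (x_i·y_{i+1} − x_{i+1}·y_i), indices taken mod 4.
P_1→P_2: (3.5)(5) − (4)(-13) = 69.5
P_2→P_3: (4)(11) − (12)(5) = -16
P_3→P_4: (12)(-10) − (8)(11) = -208
P_4→P_1: (8)(-13) − (3.5)(-10) = -69
Σ = -223.5
Area = |Σ|/2 = 111.75.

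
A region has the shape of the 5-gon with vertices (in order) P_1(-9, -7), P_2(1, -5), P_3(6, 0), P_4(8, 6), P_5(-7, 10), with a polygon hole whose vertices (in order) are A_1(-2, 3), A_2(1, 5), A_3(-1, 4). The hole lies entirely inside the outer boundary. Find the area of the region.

189

Outer boundary:
Σ = (52) + (30) + (36) + (122) + (139) = 379
Area = |Σ|/2 = 189.5.
Hole:
Σ = (-13) + (9) + (5) = 1
Area = |Σ|/2 = 0.5.
Net area = 189.5 − 0.5 = 189.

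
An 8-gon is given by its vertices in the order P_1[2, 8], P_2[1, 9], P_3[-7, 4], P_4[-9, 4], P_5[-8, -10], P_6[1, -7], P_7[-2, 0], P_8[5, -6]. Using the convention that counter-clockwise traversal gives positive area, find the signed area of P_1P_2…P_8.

161.5

Σ = (10) + (67) + (8) + (122) + (66) + (-14) + (12) + (52) = 323
Signed area = Σ/2 = 161.5 (positive ⇒ counter-clockwise traversal).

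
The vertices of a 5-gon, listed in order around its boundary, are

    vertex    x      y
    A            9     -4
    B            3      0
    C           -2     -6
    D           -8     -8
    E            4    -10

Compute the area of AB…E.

74

Cross-terms: 12, -18, -32, 112, 74  ⇒  Σ = 148
Area = |Σ|/2 = 74.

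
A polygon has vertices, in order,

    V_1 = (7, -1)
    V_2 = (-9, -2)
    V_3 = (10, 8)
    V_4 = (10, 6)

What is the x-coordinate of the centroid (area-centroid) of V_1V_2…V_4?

Apply the shoelace formula. First the cross-terms c_i = x_i·y_{i+1} − x_{i+1}·y_i:
  -23, -52, -20, -52  ⇒  2A = -147, A = -73.5.
Then Σ (x_i + x_{i+1})·c_i = -1290, so x̄ = -1290 / (6·(-73.5)) = 430/147.

430/147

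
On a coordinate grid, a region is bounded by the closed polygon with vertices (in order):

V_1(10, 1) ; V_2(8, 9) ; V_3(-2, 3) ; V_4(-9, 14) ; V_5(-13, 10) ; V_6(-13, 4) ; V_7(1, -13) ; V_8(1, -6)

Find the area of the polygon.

Apply Gauss's area formula: 2A = Σ (x_i·y_{i+1} − x_{i+1}·y_i), indices taken mod 8.
Σ = (82) + (42) + (-1) + (92) + (78) + (165) + (7) + (61) = 526
Area = |Σ|/2 = 263.

263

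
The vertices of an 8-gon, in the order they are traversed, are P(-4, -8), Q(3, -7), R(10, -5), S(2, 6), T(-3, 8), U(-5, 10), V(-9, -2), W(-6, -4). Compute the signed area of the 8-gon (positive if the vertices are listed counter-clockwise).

Apply the shoelace (surveyor's) formula: 2A = Σ (x_i·y_{i+1} − x_{i+1}·y_i), indices taken mod 8.
Cross-terms: 52, 55, 70, 34, 10, 100, 24, 32  ⇒  Σ = 377
Signed area = Σ/2 = 188.5 (positive ⇒ counter-clockwise traversal).

188.5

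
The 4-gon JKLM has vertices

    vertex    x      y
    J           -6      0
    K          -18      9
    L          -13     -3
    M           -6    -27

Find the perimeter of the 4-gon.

80

|JK| = √((-12)² + (9)²) = √225 = 15
|KL| = √((5)² + (-12)²) = √169 = 13
|LM| = √((7)² + (-24)²) = √625 = 25
|MJ| = √((0)² + (27)²) = √729 = 27
Perimeter = 15 + 13 + 25 + 27 = 80.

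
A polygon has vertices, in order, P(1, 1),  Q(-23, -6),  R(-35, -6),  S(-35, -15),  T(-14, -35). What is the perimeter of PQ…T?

|PQ| = √((-24)² + (-7)²) = √625 = 25
|QR| = √((-12)² + (0)²) = √144 = 12
|RS| = √((0)² + (-9)²) = √81 = 9
|ST| = √((21)² + (-20)²) = √841 = 29
|TP| = √((15)² + (36)²) = √1521 = 39
Perimeter = 25 + 12 + 9 + 29 + 39 = 114.

114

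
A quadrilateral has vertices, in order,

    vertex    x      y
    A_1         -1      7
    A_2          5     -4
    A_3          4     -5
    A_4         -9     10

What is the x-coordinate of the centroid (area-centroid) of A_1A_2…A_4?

-25/21

Apply Gauss's area formula. First the cross-terms c_i = x_i·y_{i+1} − x_{i+1}·y_i:
  -31, -9, -5, -53  ⇒  2A = -98, A = -49.
Then Σ (x_i + x_{i+1})·c_i = 350, so x̄ = 350 / (6·(-49)) = -25/21.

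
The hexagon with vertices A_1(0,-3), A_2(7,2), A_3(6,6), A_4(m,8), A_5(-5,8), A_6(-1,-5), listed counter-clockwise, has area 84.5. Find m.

-3

Write out the shoelace sum; only the two edges meeting at A_4 involve m:
2·Area = [(6·8 − m·6) + (m·8 − (-5)·8)] + 87
       = 2·m + 175 = 169
⇒ m = -3.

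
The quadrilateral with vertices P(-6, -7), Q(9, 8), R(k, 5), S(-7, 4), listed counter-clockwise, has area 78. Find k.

3

The doubled signed area Σ (x_i y_{i+1} − x_{i+1} y_i) is linear in k.
With k=0 it equals 168; the coefficient of k is -4 (from the two edges through R).
So -4·k + 168 = 2·78 = 156 ⇒ k = 3.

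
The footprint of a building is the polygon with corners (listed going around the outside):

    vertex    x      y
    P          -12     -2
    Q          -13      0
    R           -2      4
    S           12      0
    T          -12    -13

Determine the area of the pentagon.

Apply the shoelace (surveyor's) formula: 2A = Σ (x_i·y_{i+1} − x_{i+1}·y_i), indices taken mod 5.
Σ = (-26) + (-52) + (-48) + (-156) + (-132) = -414
Area = |Σ|/2 = 207.

207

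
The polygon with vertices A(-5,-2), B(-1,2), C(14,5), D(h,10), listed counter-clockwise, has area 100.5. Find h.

-8

The doubled signed area Σ (x_i y_{i+1} − x_{i+1} y_i) is linear in h.
With h=0 it equals 145; the coefficient of h is -7 (from the two edges through D).
So -7·h + 145 = 2·100.5 = 201 ⇒ h = -8.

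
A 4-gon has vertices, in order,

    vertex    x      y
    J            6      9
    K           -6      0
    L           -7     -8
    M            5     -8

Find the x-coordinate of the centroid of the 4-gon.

23/97

Apply the shoelace formula. First the cross-terms c_i = x_i·y_{i+1} − x_{i+1}·y_i:
  54, 48, 96, 93  ⇒  2A = 291, A = 145.5.
Then Σ (x_i + x_{i+1})·c_i = 207, so x̄ = 207 / (6·145.5) = 23/97.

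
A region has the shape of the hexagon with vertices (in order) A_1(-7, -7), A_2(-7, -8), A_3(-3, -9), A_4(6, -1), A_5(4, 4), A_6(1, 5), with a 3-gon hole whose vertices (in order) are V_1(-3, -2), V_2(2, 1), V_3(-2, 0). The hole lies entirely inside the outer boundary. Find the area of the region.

Outer boundary:
Apply the shoelace formula: 2A = Σ (x_i·y_{i+1} − x_{i+1}·y_i), indices taken mod 6.
Σ = (7) + (39) + (57) + (28) + (16) + (28) = 175
Area = |Σ|/2 = 87.5.
Hole:
Σ = (1) + (2) + (4) = 7
Area = |Σ|/2 = 3.5.
Net area = 87.5 − 3.5 = 84.

84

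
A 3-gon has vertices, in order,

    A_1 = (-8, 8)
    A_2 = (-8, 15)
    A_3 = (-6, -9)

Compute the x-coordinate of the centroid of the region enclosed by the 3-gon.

-22/3

Apply the surveyor's formula. First the cross-terms c_i = x_i·y_{i+1} − x_{i+1}·y_i:
  -56, 162, -120  ⇒  2A = -14, A = -7.
Then Σ (x_i + x_{i+1})·c_i = 308, so x̄ = 308 / (6·(-7)) = -22/3.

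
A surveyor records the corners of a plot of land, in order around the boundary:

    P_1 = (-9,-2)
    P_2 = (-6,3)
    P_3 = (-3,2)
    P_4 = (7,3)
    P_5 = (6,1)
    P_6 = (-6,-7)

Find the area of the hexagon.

Σ = (-39) + (-3) + (-23) + (-11) + (-36) + (-51) = -163
Area = |Σ|/2 = 81.5.

81.5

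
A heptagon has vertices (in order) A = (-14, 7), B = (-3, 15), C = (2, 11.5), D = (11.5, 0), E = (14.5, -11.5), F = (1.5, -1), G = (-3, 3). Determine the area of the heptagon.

Apply the surveyor's formula: 2A = Σ (x_i·y_{i+1} − x_{i+1}·y_i), indices taken mod 7.
Cross-terms: -189, -64.5, -132.25, -132.25, 2.75, 1.5, 21  ⇒  Σ = -492.75
Area = |Σ|/2 = 246.375.

246.375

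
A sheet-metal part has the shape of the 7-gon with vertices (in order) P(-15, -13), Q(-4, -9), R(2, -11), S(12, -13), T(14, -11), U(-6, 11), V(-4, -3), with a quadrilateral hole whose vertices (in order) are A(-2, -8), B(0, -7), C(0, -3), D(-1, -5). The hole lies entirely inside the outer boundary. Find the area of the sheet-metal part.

224.5

Outer boundary:
Σ = (83) + (62) + (106) + (50) + (88) + (62) + (7) = 458
Area = |Σ|/2 = 229.
Hole:
Apply Gauss's area formula: 2A = Σ (x_i·y_{i+1} − x_{i+1}·y_i), indices taken mod 4.
Cross-terms: 14, 0, -3, -2  ⇒  Σ = 9
Area = |Σ|/2 = 4.5.
Net area = 229 − 4.5 = 224.5.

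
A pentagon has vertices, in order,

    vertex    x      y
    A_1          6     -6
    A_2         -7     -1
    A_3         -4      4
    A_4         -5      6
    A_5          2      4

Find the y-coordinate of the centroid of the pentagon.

2/19

Apply Gauss's area formula. First the cross-terms c_i = x_i·y_{i+1} − x_{i+1}·y_i:
  -48, -32, -4, -32, -36  ⇒  2A = -152, A = -76.
Then Σ (y_i + y_{i+1})·c_i = -48, so ȳ = -48 / (6·(-76)) = 2/19.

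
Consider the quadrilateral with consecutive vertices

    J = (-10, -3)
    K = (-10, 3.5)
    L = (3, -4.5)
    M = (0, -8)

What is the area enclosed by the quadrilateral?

67.25

Σ = (-65) + (34.5) + (-24) + (-80) = -134.5
Area = |Σ|/2 = 67.25.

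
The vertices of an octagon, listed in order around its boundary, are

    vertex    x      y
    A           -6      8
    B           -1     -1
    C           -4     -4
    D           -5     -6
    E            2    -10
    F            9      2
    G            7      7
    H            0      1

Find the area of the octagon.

Apply Gauss's area formula: 2A = Σ (x_i·y_{i+1} − x_{i+1}·y_i), indices taken mod 8.
A→B: (-6)(-1) − (-1)(8) = 14
B→C: (-1)(-4) − (-4)(-1) = 0
C→D: (-4)(-6) − (-5)(-4) = 4
D→E: (-5)(-10) − (2)(-6) = 62
E→F: (2)(2) − (9)(-10) = 94
F→G: (9)(7) − (7)(2) = 49
G→H: (7)(1) − (0)(7) = 7
H→A: (0)(8) − (-6)(1) = 6
Σ = 236
Area = |Σ|/2 = 118.

118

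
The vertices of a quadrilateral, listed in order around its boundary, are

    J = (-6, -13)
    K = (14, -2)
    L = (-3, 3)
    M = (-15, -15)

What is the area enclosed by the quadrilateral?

212.5

Apply Gauss's area formula: 2A = Σ (x_i·y_{i+1} − x_{i+1}·y_i), indices taken mod 4.
Cross-terms: 194, 36, 90, 105  ⇒  Σ = 425
Area = |Σ|/2 = 212.5.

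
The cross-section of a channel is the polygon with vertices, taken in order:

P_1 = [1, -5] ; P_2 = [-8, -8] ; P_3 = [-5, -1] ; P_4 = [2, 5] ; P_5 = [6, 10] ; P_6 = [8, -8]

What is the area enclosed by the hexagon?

136.5

Apply the shoelace formula: 2A = Σ (x_i·y_{i+1} − x_{i+1}·y_i), indices taken mod 6.
P_1→P_2: (1)(-8) − (-8)(-5) = -48
P_2→P_3: (-8)(-1) − (-5)(-8) = -32
P_3→P_4: (-5)(5) − (2)(-1) = -23
P_4→P_5: (2)(10) − (6)(5) = -10
P_5→P_6: (6)(-8) − (8)(10) = -128
P_6→P_1: (8)(-5) − (1)(-8) = -32
Σ = -273
Area = |Σ|/2 = 136.5.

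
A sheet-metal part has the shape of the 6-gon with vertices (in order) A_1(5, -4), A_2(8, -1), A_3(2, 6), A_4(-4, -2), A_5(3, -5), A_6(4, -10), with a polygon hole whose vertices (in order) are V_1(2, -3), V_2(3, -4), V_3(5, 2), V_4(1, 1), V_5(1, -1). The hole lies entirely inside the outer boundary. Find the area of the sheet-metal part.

Outer boundary:
Apply the shoelace (surveyor's) formula: 2A = Σ (x_i·y_{i+1} − x_{i+1}·y_i), indices taken mod 6.
Cross-terms: 27, 50, 20, 26, -10, 34  ⇒  Σ = 147
Area = |Σ|/2 = 73.5.
Hole:
Cross-terms: 1, 26, 3, -2, -1  ⇒  Σ = 27
Area = |Σ|/2 = 13.5.
Net area = 73.5 − 13.5 = 60.

60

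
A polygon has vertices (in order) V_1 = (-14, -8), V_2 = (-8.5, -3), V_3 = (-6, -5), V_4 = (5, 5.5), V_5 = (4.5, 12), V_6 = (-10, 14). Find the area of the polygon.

V_1→V_2: (-14)(-3) − (-8.5)(-8) = -26
V_2→V_3: (-8.5)(-5) − (-6)(-3) = 24.5
V_3→V_4: (-6)(5.5) − (5)(-5) = -8
V_4→V_5: (5)(12) − (4.5)(5.5) = 35.25
V_5→V_6: (4.5)(14) − (-10)(12) = 183
V_6→V_1: (-10)(-8) − (-14)(14) = 276
Σ = 484.75
Area = |Σ|/2 = 242.375.

242.375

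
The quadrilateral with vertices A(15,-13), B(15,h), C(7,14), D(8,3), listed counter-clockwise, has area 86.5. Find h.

1

The doubled signed area Σ (x_i y_{i+1} − x_{i+1} y_i) is linear in h.
With h=0 it equals 165; the coefficient of h is 8 (from the two edges through B).
So 8·h + 165 = 2·86.5 = 173 ⇒ h = 1.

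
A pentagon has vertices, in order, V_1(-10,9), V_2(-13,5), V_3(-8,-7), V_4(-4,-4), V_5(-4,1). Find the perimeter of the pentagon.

|V_1V_2| = √((-3)² + (-4)²) = √25 = 5
|V_2V_3| = √((5)² + (-12)²) = √169 = 13
|V_3V_4| = √((4)² + (3)²) = √25 = 5
|V_4V_5| = √((0)² + (5)²) = √25 = 5
|V_5V_1| = √((-6)² + (8)²) = √100 = 10
Perimeter = 5 + 13 + 5 + 5 + 10 = 38.

38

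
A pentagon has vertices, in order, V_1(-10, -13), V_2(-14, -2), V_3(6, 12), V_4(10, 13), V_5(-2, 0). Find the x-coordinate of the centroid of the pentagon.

-1090/231

Apply the surveyor's formula. First the cross-terms c_i = x_i·y_{i+1} − x_{i+1}·y_i:
  -162, -156, -42, 26, 26  ⇒  2A = -308, A = -154.
Then Σ (x_i + x_{i+1})·c_i = 4360, so x̄ = 4360 / (6·(-154)) = -1090/231.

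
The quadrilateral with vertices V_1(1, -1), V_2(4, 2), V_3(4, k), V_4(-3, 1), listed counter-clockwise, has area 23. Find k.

The doubled signed area Σ (x_i y_{i+1} − x_{i+1} y_i) is linear in k.
With k=0 it equals 4; the coefficient of k is 7 (from the two edges through V_3).
So 7·k + 4 = 2·23 = 46 ⇒ k = 6.

6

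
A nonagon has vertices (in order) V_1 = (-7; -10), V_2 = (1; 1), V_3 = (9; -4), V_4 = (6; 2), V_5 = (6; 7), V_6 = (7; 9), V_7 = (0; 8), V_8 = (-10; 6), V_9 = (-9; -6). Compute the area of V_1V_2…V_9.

V_1→V_2: (-7)(1) − (1)(-10) = 3
V_2→V_3: (1)(-4) − (9)(1) = -13
V_3→V_4: (9)(2) − (6)(-4) = 42
V_4→V_5: (6)(7) − (6)(2) = 30
V_5→V_6: (6)(9) − (7)(7) = 5
V_6→V_7: (7)(8) − (0)(9) = 56
V_7→V_8: (0)(6) − (-10)(8) = 80
V_8→V_9: (-10)(-6) − (-9)(6) = 114
V_9→V_1: (-9)(-10) − (-7)(-6) = 48
Σ = 365
Area = |Σ|/2 = 182.5.

182.5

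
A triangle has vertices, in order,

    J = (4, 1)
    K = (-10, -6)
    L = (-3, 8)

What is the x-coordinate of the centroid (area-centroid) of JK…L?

-3

Apply the shoelace formula. First the cross-terms c_i = x_i·y_{i+1} − x_{i+1}·y_i:
  -14, -98, -35  ⇒  2A = -147, A = -73.5.
Then Σ (x_i + x_{i+1})·c_i = 1323, so x̄ = 1323 / (6·(-73.5)) = -3.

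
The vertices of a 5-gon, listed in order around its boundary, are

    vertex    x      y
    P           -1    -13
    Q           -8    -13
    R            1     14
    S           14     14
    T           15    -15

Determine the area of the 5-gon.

501

Apply the shoelace formula: 2A = Σ (x_i·y_{i+1} − x_{i+1}·y_i), indices taken mod 5.
Σ = (-91) + (-99) + (-182) + (-420) + (-210) = -1002
Area = |Σ|/2 = 501.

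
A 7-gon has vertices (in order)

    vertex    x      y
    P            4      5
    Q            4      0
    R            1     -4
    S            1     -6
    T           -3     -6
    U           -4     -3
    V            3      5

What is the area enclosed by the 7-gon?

46.5

Apply the shoelace formula: 2A = Σ (x_i·y_{i+1} − x_{i+1}·y_i), indices taken mod 7.
Σ = (-20) + (-16) + (-2) + (-24) + (-15) + (-11) + (-5) = -93
Area = |Σ|/2 = 46.5.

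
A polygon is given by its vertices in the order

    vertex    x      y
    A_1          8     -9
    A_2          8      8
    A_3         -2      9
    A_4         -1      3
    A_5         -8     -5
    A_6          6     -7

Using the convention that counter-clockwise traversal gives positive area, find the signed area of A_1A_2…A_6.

172

Apply Gauss's area formula: 2A = Σ (x_i·y_{i+1} − x_{i+1}·y_i), indices taken mod 6.
A_1→A_2: (8)(8) − (8)(-9) = 136
A_2→A_3: (8)(9) − (-2)(8) = 88
A_3→A_4: (-2)(3) − (-1)(9) = 3
A_4→A_5: (-1)(-5) − (-8)(3) = 29
A_5→A_6: (-8)(-7) − (6)(-5) = 86
A_6→A_1: (6)(-9) − (8)(-7) = 2
Σ = 344
Signed area = Σ/2 = 172 (positive ⇒ counter-clockwise traversal).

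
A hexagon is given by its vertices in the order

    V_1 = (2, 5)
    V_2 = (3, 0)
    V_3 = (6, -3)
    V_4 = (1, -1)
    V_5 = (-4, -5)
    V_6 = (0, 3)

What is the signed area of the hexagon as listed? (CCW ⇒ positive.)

-27

Apply the surveyor's formula: 2A = Σ (x_i·y_{i+1} − x_{i+1}·y_i), indices taken mod 6.
Σ = (-15) + (-9) + (-3) + (-9) + (-12) + (-6) = -54
Signed area = Σ/2 = -27 (negative ⇒ clockwise traversal).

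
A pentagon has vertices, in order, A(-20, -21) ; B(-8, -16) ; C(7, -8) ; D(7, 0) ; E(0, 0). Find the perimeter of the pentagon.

|AB| = √((12)² + (5)²) = √169 = 13
|BC| = √((15)² + (8)²) = √289 = 17
|CD| = √((0)² + (8)²) = √64 = 8
|DE| = √((-7)² + (0)²) = √49 = 7
|EA| = √((-20)² + (-21)²) = √841 = 29
Perimeter = 13 + 17 + 8 + 7 + 29 = 74.

74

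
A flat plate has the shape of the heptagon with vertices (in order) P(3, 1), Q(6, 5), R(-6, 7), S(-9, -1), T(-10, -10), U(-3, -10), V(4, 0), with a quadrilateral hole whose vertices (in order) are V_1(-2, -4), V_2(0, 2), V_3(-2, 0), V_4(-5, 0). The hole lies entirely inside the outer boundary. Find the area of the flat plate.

Outer boundary:
Apply the shoelace (surveyor's) formula: 2A = Σ (x_i·y_{i+1} − x_{i+1}·y_i), indices taken mod 7.
Σ = (9) + (72) + (69) + (80) + (70) + (40) + (4) = 344
Area = |Σ|/2 = 172.
Hole:
Apply the surveyor's formula: 2A = Σ (x_i·y_{i+1} − x_{i+1}·y_i), indices taken mod 4.
Cross-terms: -4, 4, 0, 20  ⇒  Σ = 20
Area = |Σ|/2 = 10.
Net area = 172 − 10 = 162.

162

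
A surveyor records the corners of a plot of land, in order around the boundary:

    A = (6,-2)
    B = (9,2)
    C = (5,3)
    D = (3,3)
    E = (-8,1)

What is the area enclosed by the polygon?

45

Apply the shoelace (surveyor's) formula: 2A = Σ (x_i·y_{i+1} − x_{i+1}·y_i), indices taken mod 5.
Σ = (30) + (17) + (6) + (27) + (10) = 90
Area = |Σ|/2 = 45.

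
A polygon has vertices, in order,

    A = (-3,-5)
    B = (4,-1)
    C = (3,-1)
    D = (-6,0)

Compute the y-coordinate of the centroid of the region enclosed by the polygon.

-140/69

Apply Gauss's area formula. First the cross-terms c_i = x_i·y_{i+1} − x_{i+1}·y_i:
  23, -1, -6, 30  ⇒  2A = 46, A = 23.
Then Σ (y_i + y_{i+1})·c_i = -280, so ȳ = -280 / (6·23) = -140/69.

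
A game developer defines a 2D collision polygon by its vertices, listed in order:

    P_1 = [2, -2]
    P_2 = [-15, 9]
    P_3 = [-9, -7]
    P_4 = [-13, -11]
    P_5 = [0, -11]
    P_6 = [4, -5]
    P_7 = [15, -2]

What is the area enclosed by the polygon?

Apply the surveyor's formula: 2A = Σ (x_i·y_{i+1} − x_{i+1}·y_i), indices taken mod 7.
Cross-terms: -12, 186, 8, 143, 44, 67, -26  ⇒  Σ = 410
Area = |Σ|/2 = 205.

205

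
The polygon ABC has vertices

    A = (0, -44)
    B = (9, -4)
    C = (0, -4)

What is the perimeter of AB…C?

|AB| = √((9)² + (40)²) = √1681 = 41
|BC| = √((-9)² + (0)²) = √81 = 9
|CA| = √((0)² + (-40)²) = √1600 = 40
Perimeter = 41 + 9 + 40 = 90.

90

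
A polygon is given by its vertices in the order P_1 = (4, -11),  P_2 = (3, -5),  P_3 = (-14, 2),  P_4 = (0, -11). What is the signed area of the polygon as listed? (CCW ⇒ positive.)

73.5

Apply the shoelace (surveyor's) formula: 2A = Σ (x_i·y_{i+1} − x_{i+1}·y_i), indices taken mod 4.
Σ = (13) + (-64) + (154) + (44) = 147
Signed area = Σ/2 = 73.5 (positive ⇒ counter-clockwise traversal).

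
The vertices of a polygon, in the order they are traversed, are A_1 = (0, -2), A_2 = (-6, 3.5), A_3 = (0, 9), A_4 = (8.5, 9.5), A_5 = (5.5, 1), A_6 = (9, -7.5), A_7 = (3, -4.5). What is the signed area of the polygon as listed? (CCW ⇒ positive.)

-130.25

Σ = (-12) + (-54) + (-76.5) + (-43.75) + (-50.25) + (-18) + (-6) = -260.5
Signed area = Σ/2 = -130.25 (negative ⇒ clockwise traversal).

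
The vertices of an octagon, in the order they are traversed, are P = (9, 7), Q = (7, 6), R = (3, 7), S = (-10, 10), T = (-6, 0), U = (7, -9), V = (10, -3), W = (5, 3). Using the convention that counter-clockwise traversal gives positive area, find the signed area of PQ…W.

186

Σ = (5) + (31) + (100) + (60) + (54) + (69) + (45) + (8) = 372
Signed area = Σ/2 = 186 (positive ⇒ counter-clockwise traversal).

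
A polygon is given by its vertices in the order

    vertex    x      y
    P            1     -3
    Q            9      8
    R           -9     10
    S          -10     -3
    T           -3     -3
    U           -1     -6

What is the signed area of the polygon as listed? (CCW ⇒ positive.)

Apply Gauss's area formula: 2A = Σ (x_i·y_{i+1} − x_{i+1}·y_i), indices taken mod 6.
Σ = (35) + (162) + (127) + (21) + (15) + (9) = 369
Signed area = Σ/2 = 184.5 (positive ⇒ counter-clockwise traversal).

184.5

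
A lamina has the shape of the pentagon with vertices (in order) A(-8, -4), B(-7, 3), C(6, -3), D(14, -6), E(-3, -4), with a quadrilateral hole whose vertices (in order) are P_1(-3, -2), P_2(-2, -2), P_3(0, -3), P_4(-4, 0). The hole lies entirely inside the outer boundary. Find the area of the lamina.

Outer boundary:
Apply the shoelace (surveyor's) formula: 2A = Σ (x_i·y_{i+1} − x_{i+1}·y_i), indices taken mod 5.
Σ = (-52) + (3) + (6) + (-74) + (-20) = -137
Area = |Σ|/2 = 68.5.
Hole:
Apply the surveyor's formula: 2A = Σ (x_i·y_{i+1} − x_{i+1}·y_i), indices taken mod 4.
Σ = (2) + (6) + (-12) + (8) = 4
Area = |Σ|/2 = 2.
Net area = 68.5 − 2 = 66.5.

66.5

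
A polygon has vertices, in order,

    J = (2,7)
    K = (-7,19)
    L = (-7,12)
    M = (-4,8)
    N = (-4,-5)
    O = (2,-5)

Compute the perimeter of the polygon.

|JK| = √((-9)² + (12)²) = √225 = 15
|KL| = √((0)² + (-7)²) = √49 = 7
|LM| = √((3)² + (-4)²) = √25 = 5
|MN| = √((0)² + (-13)²) = √169 = 13
|NO| = √((6)² + (0)²) = √36 = 6
|OJ| = √((0)² + (12)²) = √144 = 12
Perimeter = 15 + 7 + 5 + 13 + 6 + 12 = 58.

58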